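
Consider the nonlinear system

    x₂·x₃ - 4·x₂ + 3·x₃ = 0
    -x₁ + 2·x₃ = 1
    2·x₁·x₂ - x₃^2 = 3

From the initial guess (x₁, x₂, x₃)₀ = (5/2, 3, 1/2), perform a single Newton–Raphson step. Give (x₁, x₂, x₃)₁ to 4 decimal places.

(1.6460, 1.8394, 1.3230)

At (5/2, 3, 1/2): F = (-9.0000, -2.5000, 11.7500).
Jacobian J = [[0, x₃ - 4, x₂ + 3], [-1, 0, 2], [2·x₂, 2·x₁, -2·x₃]].
At the point, J = [[0.0000, -3.5000, 6.0000], [-1.0000, 0.0000, 2.0000], [6.0000, 5.0000, -1.0000]] (det J = -68.5000).
Solving J·Δ = −F gives Δ = (-0.8540, -1.1606, 0.8230).
Then the next iterate is (x₁, x₂, x₃)₁ = (1.6460, 1.8394, 1.3230).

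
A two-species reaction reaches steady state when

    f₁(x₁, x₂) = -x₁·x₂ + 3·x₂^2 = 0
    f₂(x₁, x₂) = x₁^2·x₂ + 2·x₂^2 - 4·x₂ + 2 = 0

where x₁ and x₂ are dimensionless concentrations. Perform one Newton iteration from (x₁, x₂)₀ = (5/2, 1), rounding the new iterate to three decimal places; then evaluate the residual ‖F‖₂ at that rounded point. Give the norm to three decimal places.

2.124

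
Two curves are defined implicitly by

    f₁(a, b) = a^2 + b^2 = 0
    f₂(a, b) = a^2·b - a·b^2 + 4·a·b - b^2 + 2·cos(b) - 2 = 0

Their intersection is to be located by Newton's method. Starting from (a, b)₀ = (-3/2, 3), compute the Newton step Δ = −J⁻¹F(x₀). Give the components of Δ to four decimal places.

(-1.3497, -2.5498)

At (-3/2, 3): F = (11.2500, -10.729985).
Jacobian J = [[2·a, 2·b], [2·a·b - b^2 + 4·b, a^2 - 2·a·b + 4·a - 2·b - 2·sin(b)]].
At the point, J = [[-3.0000, 6.0000], [-6.0000, -1.032240]] (det J = 39.096720).
Solving J·Δ = −F gives Δ = (-1.3497, -2.5498).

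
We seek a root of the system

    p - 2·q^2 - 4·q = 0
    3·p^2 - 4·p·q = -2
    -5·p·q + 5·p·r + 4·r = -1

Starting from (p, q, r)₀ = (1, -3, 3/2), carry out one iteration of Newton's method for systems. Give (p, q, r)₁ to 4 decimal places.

(0.2162, -2.2770, 0.5833)

At (1, -3, 3/2): F = (-5.0000, 17.0000, 29.5000).
Jacobian J = [[1, -4·q - 4, 0], [6·p - 4·q, -4·p, 0], [-5·q + 5·r, -5·p, 5·p + 4]].
At the point, J = [[1.0000, 8.0000, 0.0000], [18.0000, -4.0000, 0.0000], [22.5000, -5.0000, 9.0000]] (det J = -1332.0000).
Solving J·Δ = −F gives Δ = (-0.7838, 0.7230, -0.9167).
Then the next iterate is (p, q, r)₁ = (0.2162, -2.2770, 0.5833).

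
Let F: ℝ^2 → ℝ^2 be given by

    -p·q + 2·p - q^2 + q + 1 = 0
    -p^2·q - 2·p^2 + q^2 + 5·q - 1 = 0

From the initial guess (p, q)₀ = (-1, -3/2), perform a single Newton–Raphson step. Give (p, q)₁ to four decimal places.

(17.3333, -13.0833)

At (-1, -3/2): F = (-6.2500, -6.7500).
Jacobian J = [[-q + 2, -p - 2·q + 1], [-2·p·q - 4·p, -p^2 + 2·q + 5]].
At the point, J = [[3.5000, 5.0000], [1.0000, 1.0000]] (det J = -1.5000).
Solving J·Δ = −F gives Δ = (18.3333, -11.5833).
Then the next iterate is (p, q)₁ = (17.3333, -13.0833).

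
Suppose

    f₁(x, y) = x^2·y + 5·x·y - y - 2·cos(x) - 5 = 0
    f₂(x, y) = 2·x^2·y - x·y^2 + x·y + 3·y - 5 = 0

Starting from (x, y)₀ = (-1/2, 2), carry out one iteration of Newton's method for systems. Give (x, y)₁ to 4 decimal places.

(3.0991, 5.7189)

At (-1/2, 2): F = (-13.255165, 3.0000).
Jacobian J = [[2·x·y + 5·y + 2·sin(x), x^2 + 5·x - 1], [4·x·y - y^2 + y, 2·x^2 - 2·x·y + x + 3]].
At the point, J = [[7.041149, -3.2500], [-6.0000, 5.0000]] (det J = 15.705745).
Solving J·Δ = −F gives Δ = (3.5991, 3.7189).
Then the next iterate is (x, y)₁ = (3.0991, 5.7189).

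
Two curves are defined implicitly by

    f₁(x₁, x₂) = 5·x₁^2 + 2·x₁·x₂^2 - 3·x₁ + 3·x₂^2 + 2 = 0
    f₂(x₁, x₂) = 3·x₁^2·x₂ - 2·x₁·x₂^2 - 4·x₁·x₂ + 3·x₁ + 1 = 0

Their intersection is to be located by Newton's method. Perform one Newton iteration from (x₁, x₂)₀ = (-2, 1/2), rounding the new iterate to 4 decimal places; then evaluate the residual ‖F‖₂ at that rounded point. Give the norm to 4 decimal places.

7.8570

At (-2, 1/2): F = (27.7500, 6.0000).
Jacobian J = [[10·x₁ + 2·x₂^2 - 3, 4·x₁·x₂ + 6·x₂], [6·x₁·x₂ - 2·x₂^2 - 4·x₂ + 3, 3·x₁^2 - 4·x₁·x₂ - 4·x₁]].
At the point, J = [[-22.5000, -1.0000], [-5.5000, 24.0000]] (det J = -545.5000).
Solving J·Δ = −F gives Δ = (1.2319, 0.0323).
Then the next iterate is (x₁, x₂)₁ = (-0.7681, 0.5323).
Re-evaluating at (-0.7681, 0.5323): F = (7.668946, 1.708546), so ‖F‖₂ = 7.8570.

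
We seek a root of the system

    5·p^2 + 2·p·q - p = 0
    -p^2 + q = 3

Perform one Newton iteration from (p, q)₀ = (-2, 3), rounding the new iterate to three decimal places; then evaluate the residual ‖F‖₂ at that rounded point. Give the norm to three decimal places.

At (-2, 3): F = (10.000, -4.000).
Jacobian J = [[10·p + 2·q - 1, 2·p], [-2·p, 1]].
At the point, J = [[-15.000, -4.000], [4.000, 1.000]] (det J = 1.000).
Solving J·Δ = −F gives Δ = (6.000, -20.000).
Then the next iterate is (p, q)₁ = (4.000, -17.000).
Re-evaluating at (4.000, -17.000): F = (-60.000, -36.000), so ‖F‖₂ = 69.971.

69.971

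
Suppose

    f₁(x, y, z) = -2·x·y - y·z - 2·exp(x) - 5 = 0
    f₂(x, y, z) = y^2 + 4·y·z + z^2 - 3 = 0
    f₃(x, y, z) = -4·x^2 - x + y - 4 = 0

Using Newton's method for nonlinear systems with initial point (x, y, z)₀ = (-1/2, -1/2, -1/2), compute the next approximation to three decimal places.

(-1.189, 6.566, -8.066)

At (-1/2, -1/2, -1/2): F = (-6.96306, -1.500, -5.000).
Jacobian J = [[-2·y - 2·exp(x), -2·x - z, -y], [0, 2·y + 4·z, 4·y + 2·z], [-8·x - 1, 1, 0]].
At the point, J = [[-0.21306, 1.500, 0.500], [0.000, -3.000, -3.000], [3.000, 1.000, 0.000]] (det J = -9.63918).
Solving J·Δ = −F gives Δ = (-0.689, 7.066, -7.566).
Then the next iterate is (x, y, z)₁ = (-1.189, 6.566, -8.066).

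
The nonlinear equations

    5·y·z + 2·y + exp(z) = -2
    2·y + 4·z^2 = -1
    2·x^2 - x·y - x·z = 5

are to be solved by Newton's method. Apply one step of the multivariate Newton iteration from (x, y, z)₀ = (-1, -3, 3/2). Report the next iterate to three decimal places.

(-2.385, -1.355, 0.892)

At (-1, -3, 3/2): F = (-22.01831, 4.000, -4.500).
Jacobian J = [[0, 5·z + 2, 5·y + exp(z)], [0, 2, 8·z], [4·x - y - z, -x, -x]].
At the point, J = [[0.000, 9.500, -10.51831], [0.000, 2.000, 12.000], [-2.500, 1.000, 1.000]] (det J = -337.59155).
Solving J·Δ = −F gives Δ = (-1.385, 1.645, -0.608).
Then the next iterate is (x, y, z)₁ = (-2.385, -1.355, 0.892).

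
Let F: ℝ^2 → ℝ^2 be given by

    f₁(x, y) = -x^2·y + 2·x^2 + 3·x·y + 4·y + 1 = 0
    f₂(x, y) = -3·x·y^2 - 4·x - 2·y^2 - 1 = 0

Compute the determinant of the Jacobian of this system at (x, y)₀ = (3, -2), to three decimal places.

J = [[-2·x·y + 4·x + 3·y, -x^2 + 3·x + 4], [-3·y^2 - 4, -6·x·y - 4·y]].
At the point, J = [[18.000, 4.000], [-16.000, 44.000]].
det J = 856.000.

856.000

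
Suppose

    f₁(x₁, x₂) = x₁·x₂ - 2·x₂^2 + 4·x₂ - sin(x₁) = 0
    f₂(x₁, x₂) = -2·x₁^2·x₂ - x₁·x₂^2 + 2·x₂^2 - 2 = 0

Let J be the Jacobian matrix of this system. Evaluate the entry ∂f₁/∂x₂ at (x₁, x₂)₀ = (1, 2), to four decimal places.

-3.0000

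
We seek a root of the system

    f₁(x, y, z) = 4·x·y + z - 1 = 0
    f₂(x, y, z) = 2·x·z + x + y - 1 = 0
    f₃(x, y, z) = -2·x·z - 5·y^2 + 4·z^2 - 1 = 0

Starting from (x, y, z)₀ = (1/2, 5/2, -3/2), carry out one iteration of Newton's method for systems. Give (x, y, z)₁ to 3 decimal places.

(0.428, 1.368, -1.012)

At (1/2, 5/2, -3/2): F = (2.500, 0.500, -21.750).
Jacobian J = [[4·y, 4·x, 1], [2·z + 1, 1, 2·x], [-2·z, -10·y, -2·x + 8·z]].
At the point, J = [[10.000, 2.000, 1.000], [-2.000, 1.000, 1.000], [3.000, -25.000, -13.000]] (det J = 121.000).
Solving J·Δ = −F gives Δ = (-0.072, -1.132, 0.488).
Then the next iterate is (x, y, z)₁ = (0.428, 1.368, -1.012).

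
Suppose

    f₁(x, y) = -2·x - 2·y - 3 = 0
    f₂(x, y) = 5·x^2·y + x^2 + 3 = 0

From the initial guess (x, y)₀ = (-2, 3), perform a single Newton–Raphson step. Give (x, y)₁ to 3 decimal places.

(-1.798, 0.298)

At (-2, 3): F = (-5.000, 67.000).
Jacobian J = [[-2, -2], [10·x·y + 2·x, 5·x^2]].
At the point, J = [[-2.000, -2.000], [-64.000, 20.000]] (det J = -168.000).
Solving J·Δ = −F gives Δ = (0.202, -2.702).
Then the next iterate is (x, y)₁ = (-1.798, 0.298).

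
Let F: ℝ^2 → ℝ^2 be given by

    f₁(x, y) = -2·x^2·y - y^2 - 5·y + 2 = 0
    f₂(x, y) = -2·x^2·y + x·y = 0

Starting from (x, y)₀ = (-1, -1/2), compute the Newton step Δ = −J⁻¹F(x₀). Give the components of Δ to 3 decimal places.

At (-1, -1/2): F = (5.250, 1.500).
Jacobian J = [[-4·x·y, -2·x^2 - 2·y - 5], [-4·x·y + y, -2·x^2 + x]].
At the point, J = [[-2.000, -6.000], [-2.500, -3.000]] (det J = -9.000).
Solving J·Δ = −F gives Δ = (-0.750, 1.125).

(-0.750, 1.125)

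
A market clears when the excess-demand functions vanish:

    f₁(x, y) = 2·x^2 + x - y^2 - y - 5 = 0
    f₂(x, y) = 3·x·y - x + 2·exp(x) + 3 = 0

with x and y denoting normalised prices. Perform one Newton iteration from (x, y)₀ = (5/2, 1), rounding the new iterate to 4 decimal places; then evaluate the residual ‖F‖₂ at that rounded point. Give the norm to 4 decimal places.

11.2087

At (5/2, 1): F = (8.0000, 32.364988).
Jacobian J = [[4·x + 1, -2·y - 1], [3·y + 2·exp(x) - 1, 3·x]].
At the point, J = [[11.0000, -3.0000], [26.364988, 7.5000]] (det J = 161.594964).
Solving J·Δ = −F gives Δ = (-0.9722, -0.8979).
Then the next iterate is (x, y)₁ = (1.5278, 0.1021).
Re-evaluating at (1.5278, 0.1021): F = (1.083621, 11.156221), so ‖F‖₂ = 11.2087.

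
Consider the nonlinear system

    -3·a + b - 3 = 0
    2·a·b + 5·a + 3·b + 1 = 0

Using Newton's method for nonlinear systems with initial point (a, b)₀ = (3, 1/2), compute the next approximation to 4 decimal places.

(-0.7576, 0.7273)

At (3, 1/2): F = (-11.5000, 20.5000).
Jacobian J = [[-3, 1], [2·b + 5, 2·a + 3]].
At the point, J = [[-3.0000, 1.0000], [6.0000, 9.0000]] (det J = -33.0000).
Solving J·Δ = −F gives Δ = (-3.7576, 0.2273).
Then the next iterate is (a, b)₁ = (-0.7576, 0.7273).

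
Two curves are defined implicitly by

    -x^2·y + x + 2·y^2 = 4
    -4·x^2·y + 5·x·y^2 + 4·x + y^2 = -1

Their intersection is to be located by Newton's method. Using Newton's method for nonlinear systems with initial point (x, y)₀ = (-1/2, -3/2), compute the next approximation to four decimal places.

(-0.2029, -1.4638)

At (-1/2, -3/2): F = (0.3750, -2.8750).
Jacobian J = [[-2·x·y + 1, -x^2 + 4·y], [-8·x·y + 5·y^2 + 4, -4·x^2 + 10·x·y + 2·y]].
At the point, J = [[-0.5000, -6.2500], [9.2500, 3.5000]] (det J = 56.0625).
Solving J·Δ = −F gives Δ = (0.2971, 0.0362).
Then the next iterate is (x, y)₁ = (-0.2029, -1.4638).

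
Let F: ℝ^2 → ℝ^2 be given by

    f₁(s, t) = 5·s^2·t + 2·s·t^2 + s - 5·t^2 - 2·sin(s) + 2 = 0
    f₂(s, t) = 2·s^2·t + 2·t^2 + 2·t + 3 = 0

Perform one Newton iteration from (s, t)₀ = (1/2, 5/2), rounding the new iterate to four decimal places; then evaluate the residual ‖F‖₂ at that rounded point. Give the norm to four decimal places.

At (1/2, 5/2): F = (-20.333851, 21.7500).
Jacobian J = [[10·s·t + 2·t^2 - 2·cos(s) + 1, 5·s^2 + 4·s·t - 10·t], [4·s·t, 2·s^2 + 4·t + 2]].
At the point, J = [[24.244835, -18.7500], [5.0000, 12.5000]] (det J = 396.810436).
Solving J·Δ = −F gives Δ = (-0.3872, -1.5851).
Then the next iterate is (s, t)₁ = (0.1128, 0.9149).
Re-evaluating at (0.1128, 0.9149): F = (-2.050490, 6.527166), so ‖F‖₂ = 6.8417.

6.8417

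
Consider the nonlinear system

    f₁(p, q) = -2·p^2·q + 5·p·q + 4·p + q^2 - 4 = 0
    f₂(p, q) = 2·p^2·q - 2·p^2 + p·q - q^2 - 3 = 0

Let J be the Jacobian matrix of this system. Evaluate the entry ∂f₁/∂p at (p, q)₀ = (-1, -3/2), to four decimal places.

∂f₁/∂p = -4·p·q + 5·q + 4.
At (-1, -3/2) this is -9.5000.

-9.5000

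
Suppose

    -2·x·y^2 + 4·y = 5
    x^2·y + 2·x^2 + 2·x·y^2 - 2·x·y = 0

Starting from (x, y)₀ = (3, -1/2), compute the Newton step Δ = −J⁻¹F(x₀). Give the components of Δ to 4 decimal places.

(-1.4928, 0.7754)

At (3, -1/2): F = (-8.5000, 18.0000).
Jacobian J = [[-2·y^2, -4·x·y + 4], [2·x·y + 4·x + 2·y^2 - 2·y, x^2 + 4·x·y - 2·x]].
At the point, J = [[-0.5000, 10.0000], [10.5000, -3.0000]] (det J = -103.5000).
Solving J·Δ = −F gives Δ = (-1.4928, 0.7754).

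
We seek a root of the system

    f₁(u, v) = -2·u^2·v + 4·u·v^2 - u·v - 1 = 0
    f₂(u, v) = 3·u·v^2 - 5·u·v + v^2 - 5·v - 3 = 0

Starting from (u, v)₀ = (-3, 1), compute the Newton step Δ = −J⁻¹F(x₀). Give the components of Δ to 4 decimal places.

(0.7679, -0.4226)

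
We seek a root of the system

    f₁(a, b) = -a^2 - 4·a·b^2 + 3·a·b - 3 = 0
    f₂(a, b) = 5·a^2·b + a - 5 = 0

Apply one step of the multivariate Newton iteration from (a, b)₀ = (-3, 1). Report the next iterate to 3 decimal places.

At (-3, 1): F = (-9.000, 37.000).
Jacobian J = [[-2·a - 4·b^2 + 3·b, -8·a·b + 3·a], [10·a·b + 1, 5·a^2]].
At the point, J = [[5.000, 15.000], [-29.000, 45.000]] (det J = 660.000).
Solving J·Δ = −F gives Δ = (1.455, 0.115).
Then the next iterate is (a, b)₁ = (-1.545, 1.115).

(-1.545, 1.115)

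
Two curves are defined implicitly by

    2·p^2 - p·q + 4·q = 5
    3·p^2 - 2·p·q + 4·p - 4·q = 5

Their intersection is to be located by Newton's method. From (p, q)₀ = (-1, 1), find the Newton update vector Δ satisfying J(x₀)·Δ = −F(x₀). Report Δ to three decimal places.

(-1.200, -1.600)

At (-1, 1): F = (2.000, -8.000).
Jacobian J = [[4·p - q, -p + 4], [6·p - 2·q + 4, -2·p - 4]].
At the point, J = [[-5.000, 5.000], [-4.000, -2.000]] (det J = 30.000).
Solving J·Δ = −F gives Δ = (-1.200, -1.600).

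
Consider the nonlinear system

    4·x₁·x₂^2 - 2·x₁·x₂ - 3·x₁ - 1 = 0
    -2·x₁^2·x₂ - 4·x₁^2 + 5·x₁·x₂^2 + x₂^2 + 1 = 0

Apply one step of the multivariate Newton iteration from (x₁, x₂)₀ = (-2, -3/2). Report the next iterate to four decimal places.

(-0.8672, -1.1855)

At (-2, -3/2): F = (-19.0000, -23.2500).
Jacobian J = [[4·x₂^2 - 2·x₂ - 3, 8·x₁·x₂ - 2·x₁], [-4·x₁·x₂ - 8·x₁ + 5·x₂^2, -2·x₁^2 + 10·x₁·x₂ + 2·x₂]].
At the point, J = [[9.0000, 28.0000], [15.2500, 19.0000]] (det J = -256.0000).
Solving J·Δ = −F gives Δ = (1.1328, 0.3145).
Then the next iterate is (x₁, x₂)₁ = (-0.8672, -1.1855).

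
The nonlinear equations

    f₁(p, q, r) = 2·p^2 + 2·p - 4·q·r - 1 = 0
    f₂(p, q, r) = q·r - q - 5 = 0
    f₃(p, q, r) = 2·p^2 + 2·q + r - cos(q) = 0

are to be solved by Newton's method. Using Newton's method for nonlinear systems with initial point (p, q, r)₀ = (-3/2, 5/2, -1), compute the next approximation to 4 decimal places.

At (-3/2, 5/2, -1): F = (10.5000, -10.0000, 9.301144).
Jacobian J = [[4·p + 2, -4·r, -4·q], [0, r - 1, q], [4·p, sin(q) + 2, 1]].
At the point, J = [[-4.0000, 4.0000, -10.0000], [0.0000, -2.0000, 2.5000], [-6.0000, 2.598472, 1.0000]] (det J = 93.984721).
Solving J·Δ = −F gives Δ = (-1.2515, -6.1235, -0.8988).
Then the next iterate is (p, q, r)₁ = (-2.7515, -3.6235, -1.8988).

(-2.7515, -3.6235, -1.8988)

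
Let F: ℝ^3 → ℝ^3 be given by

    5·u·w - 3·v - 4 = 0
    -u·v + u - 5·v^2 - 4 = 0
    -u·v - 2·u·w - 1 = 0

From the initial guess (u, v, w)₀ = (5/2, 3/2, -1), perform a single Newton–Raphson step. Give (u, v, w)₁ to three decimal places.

At (5/2, 3/2, -1): F = (-21.000, -16.500, 0.250).
Jacobian J = [[5·w, -3, 5·u], [-v + 1, -u - 10·v, 0], [-v - 2·w, -u, -2·u]].
At the point, J = [[-5.000, -3.000, 12.500], [-0.500, -17.500, 0.000], [0.500, -2.500, -5.000]] (det J = -305.000).
Solving J·Δ = −F gives Δ = (-3.343, -0.847, 0.139).
Then the next iterate is (u, v, w)₁ = (-0.843, 0.653, -0.861).

(-0.843, 0.653, -0.861)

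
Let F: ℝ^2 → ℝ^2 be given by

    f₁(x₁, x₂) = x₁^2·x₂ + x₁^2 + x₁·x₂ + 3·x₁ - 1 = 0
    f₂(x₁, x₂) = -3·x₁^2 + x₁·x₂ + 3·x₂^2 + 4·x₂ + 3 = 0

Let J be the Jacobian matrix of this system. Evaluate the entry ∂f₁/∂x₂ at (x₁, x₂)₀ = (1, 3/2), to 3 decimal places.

∂f₁/∂x₂ = x₁^2 + x₁.
At (1, 3/2) this is 2.000.

2.000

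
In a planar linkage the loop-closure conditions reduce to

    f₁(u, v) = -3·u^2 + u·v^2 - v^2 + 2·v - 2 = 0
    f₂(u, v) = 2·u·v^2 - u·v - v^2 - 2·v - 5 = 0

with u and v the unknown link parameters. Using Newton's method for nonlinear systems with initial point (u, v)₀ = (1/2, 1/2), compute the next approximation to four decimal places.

(-1.5455, -2.0000)

At (1/2, 1/2): F = (-1.8750, -6.2500).
Jacobian J = [[-6·u + v^2, 2·u·v - 2·v + 2], [2·v^2 - v, 4·u·v - u - 2·v - 2]].
At the point, J = [[-2.7500, 1.5000], [0.0000, -2.5000]] (det J = 6.8750).
Solving J·Δ = −F gives Δ = (-2.0455, -2.5000).
Then the next iterate is (u, v)₁ = (-1.5455, -2.0000).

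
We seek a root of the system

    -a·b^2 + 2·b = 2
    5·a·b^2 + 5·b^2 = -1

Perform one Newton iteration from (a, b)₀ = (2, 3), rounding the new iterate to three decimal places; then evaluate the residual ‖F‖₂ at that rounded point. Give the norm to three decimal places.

31.063

At (2, 3): F = (-14.000, 136.000).
Jacobian J = [[-b^2, -2·a·b + 2], [5·b^2, 10·a·b + 10·b]].
At the point, J = [[-9.000, -10.000], [45.000, 90.000]] (det J = -360.000).
Solving J·Δ = −F gives Δ = (0.278, -1.650).
Then the next iterate is (a, b)₁ = (2.278, 1.350).
Re-evaluating at (2.278, 1.350): F = (-3.45166, 30.87078), so ‖F‖₂ = 31.063.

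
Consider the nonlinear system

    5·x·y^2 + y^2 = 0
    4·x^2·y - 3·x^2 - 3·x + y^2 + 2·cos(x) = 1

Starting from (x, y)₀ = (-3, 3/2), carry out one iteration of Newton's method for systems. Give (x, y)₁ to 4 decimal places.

(-2.4139, 0.9070)

At (-3, 3/2): F = (-31.5000, 35.270015).
Jacobian J = [[5·y^2, 10·x·y + 2·y], [8·x·y - 6·x - 2·sin(x) - 3, 4·x^2 + 2·y]].
At the point, J = [[11.2500, -42.0000], [-20.717760, 39.0000]] (det J = -431.395919).
Solving J·Δ = −F gives Δ = (0.5861, -0.5930).
Then the next iterate is (x, y)₁ = (-2.4139, 0.9070).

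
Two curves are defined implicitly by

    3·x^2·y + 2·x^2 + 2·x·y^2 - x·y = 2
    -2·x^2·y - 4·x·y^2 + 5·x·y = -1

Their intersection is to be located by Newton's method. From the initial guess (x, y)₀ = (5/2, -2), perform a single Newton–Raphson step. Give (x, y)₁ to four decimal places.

At (5/2, -2): F = (-2.0000, -39.0000).
Jacobian J = [[6·x·y + 4·x + 2·y^2 - y, 3·x^2 + 4·x·y - x], [-4·x·y - 4·y^2 + 5·y, -2·x^2 - 8·x·y + 5·x]].
At the point, J = [[-10.0000, -3.7500], [-6.0000, 40.0000]] (det J = -422.5000).
Solving J·Δ = −F gives Δ = (-0.5355, 0.8947).
Then the next iterate is (x, y)₁ = (1.9645, -1.1053).

(1.9645, -1.1053)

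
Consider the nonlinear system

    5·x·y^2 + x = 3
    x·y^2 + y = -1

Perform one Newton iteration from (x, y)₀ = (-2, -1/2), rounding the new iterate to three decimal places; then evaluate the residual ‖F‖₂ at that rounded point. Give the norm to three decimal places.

15.173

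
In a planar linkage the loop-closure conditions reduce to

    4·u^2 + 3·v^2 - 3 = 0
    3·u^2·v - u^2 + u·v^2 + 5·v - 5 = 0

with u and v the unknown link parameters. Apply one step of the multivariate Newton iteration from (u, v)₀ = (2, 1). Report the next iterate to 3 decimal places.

(1.021, 0.943)

At (2, 1): F = (16.000, 10.000).
Jacobian J = [[8·u, 6·v], [6·u·v - 2·u + v^2, 3·u^2 + 2·u·v + 5]].
At the point, J = [[16.000, 6.000], [9.000, 21.000]] (det J = 282.000).
Solving J·Δ = −F gives Δ = (-0.979, -0.057).
Then the next iterate is (u, v)₁ = (1.021, 0.943).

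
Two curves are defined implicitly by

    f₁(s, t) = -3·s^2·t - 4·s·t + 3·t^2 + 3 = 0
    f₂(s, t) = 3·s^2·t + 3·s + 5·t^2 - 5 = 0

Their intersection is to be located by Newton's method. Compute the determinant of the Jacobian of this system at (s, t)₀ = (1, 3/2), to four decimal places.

-294.0000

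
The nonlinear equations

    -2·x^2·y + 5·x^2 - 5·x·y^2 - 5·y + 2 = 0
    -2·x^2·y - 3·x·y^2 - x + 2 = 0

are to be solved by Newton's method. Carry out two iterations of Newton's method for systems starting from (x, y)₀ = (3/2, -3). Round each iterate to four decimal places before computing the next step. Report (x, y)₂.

(3.1803, -7.8829)

At (3/2, -3): F = (-25.7500, -26.5000).
Jacobian J = [[-4·x·y + 10·x - 5·y^2, -2·x^2 - 10·x·y - 5], [-4·x·y - 3·y^2 - 1, -2·x^2 - 6·x·y]].
At the point, J = [[-12.0000, 35.5000], [-10.0000, 22.5000]] (det J = 85.0000).
Solving J·Δ = −F gives Δ = (-4.2515, -0.7118).
Then the next iterate is (x, y)₁ = (-2.7515, -3.7118).
Round to (-2.7515, -3.7118) and repeat: F = (304.158393, 174.679774), J = [[-137.254367, -122.271681], [-83.184449, -76.419611]].
Δ = (5.9318, -4.1711), so (x, y)₂ = (3.1803, -7.8829).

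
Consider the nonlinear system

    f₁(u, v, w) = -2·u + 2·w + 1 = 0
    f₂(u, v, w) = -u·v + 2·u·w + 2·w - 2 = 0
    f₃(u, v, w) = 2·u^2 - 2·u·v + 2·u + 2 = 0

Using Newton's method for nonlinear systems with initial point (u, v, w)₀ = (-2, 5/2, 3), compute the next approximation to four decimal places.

(-2.0000, -1.5000, -2.5000)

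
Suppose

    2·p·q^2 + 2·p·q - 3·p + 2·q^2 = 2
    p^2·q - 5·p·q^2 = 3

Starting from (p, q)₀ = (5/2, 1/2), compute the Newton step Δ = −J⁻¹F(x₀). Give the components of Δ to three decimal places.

At (5/2, 1/2): F = (-5.250, -3.000).
Jacobian J = [[2·q^2 + 2·q - 3, 4·p·q + 2·p + 4·q], [2·p·q - 5·q^2, p^2 - 10·p·q]].
At the point, J = [[-1.500, 12.000], [1.250, -6.250]] (det J = -5.625).
Solving J·Δ = −F gives Δ = (12.233, 1.967).

(12.233, 1.967)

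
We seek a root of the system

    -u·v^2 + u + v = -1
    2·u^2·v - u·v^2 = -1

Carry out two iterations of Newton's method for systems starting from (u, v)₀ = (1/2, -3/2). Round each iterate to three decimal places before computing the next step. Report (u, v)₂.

(0.500, -1.001)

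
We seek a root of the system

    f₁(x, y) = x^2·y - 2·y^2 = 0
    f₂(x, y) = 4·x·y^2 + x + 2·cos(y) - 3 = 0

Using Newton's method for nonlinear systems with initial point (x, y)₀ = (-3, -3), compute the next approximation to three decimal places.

At (-3, -3): F = (-45.000, -115.97998).
Jacobian J = [[2·x·y, x^2 - 4·y], [4·y^2 + 1, 8·x·y - 2·sin(y)]].
At the point, J = [[18.000, 21.000], [37.000, 72.28224]] (det J = 524.08032).
Solving J·Δ = −F gives Δ = (1.559, 0.806).
Then the next iterate is (x, y)₁ = (-1.441, -2.194).

(-1.441, -2.194)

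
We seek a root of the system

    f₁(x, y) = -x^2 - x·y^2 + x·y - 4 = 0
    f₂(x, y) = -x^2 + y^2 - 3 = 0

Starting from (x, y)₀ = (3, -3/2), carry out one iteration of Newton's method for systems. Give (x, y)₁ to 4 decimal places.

(1.1259, -1.0019)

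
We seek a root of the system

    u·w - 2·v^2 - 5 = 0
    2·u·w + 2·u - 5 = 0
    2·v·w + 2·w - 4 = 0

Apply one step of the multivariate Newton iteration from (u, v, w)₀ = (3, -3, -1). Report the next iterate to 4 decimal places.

At (3, -3, -1): F = (-26.0000, -5.0000, 0.0000).
Jacobian J = [[w, -4·v, u], [2·w + 2, 0, 2·u], [0, 2·w, 2·v + 2]].
At the point, J = [[-1.0000, 12.0000, 3.0000], [0.0000, 0.0000, 6.0000], [0.0000, -2.0000, -4.0000]] (det J = -12.0000).
Solving J·Δ = −F gives Δ = (-43.5000, -1.6667, 0.8333).
Then the next iterate is (u, v, w)₁ = (-40.5000, -4.6667, -0.1667).

(-40.5000, -4.6667, -0.1667)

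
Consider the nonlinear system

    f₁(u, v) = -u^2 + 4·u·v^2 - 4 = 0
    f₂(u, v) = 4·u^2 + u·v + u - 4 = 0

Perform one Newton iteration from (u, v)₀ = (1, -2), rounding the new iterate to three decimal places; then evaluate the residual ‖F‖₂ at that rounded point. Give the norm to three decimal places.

1.713

At (1, -2): F = (11.000, -1.000).
Jacobian J = [[-2·u + 4·v^2, 8·u·v], [8·u + v + 1, u]].
At the point, J = [[14.000, -16.000], [7.000, 1.000]] (det J = 126.000).
Solving J·Δ = −F gives Δ = (0.040, 0.722).
Then the next iterate is (u, v)₁ = (1.040, -1.278).
Re-evaluating at (1.040, -1.278): F = (1.71286, 0.03728), so ‖F‖₂ = 1.713.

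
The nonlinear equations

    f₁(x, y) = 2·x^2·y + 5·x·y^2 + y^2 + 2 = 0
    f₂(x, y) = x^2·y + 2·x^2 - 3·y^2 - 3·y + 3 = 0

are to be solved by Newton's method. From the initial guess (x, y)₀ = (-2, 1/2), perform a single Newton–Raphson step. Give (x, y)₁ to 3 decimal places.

(-1.278, 2.264)

At (-2, 1/2): F = (3.750, 10.750).
Jacobian J = [[4·x·y + 5·y^2, 2·x^2 + 10·x·y + 2·y], [2·x·y + 4·x, x^2 - 6·y - 3]].
At the point, J = [[-2.750, -1.000], [-10.000, -2.000]] (det J = -4.500).
Solving J·Δ = −F gives Δ = (0.722, 1.764).
Then the next iterate is (x, y)₁ = (-1.278, 2.264).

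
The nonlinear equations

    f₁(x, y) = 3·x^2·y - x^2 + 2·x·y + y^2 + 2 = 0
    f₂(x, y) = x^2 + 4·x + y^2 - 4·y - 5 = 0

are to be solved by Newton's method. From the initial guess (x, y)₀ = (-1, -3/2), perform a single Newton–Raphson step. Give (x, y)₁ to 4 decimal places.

At (-1, -3/2): F = (1.7500, 0.2500).
Jacobian J = [[6·x·y - 2·x + 2·y, 3·x^2 + 2·x + 2·y], [2·x + 4, 2·y - 4]].
At the point, J = [[8.0000, -2.0000], [2.0000, -7.0000]] (det J = -52.0000).
Solving J·Δ = −F gives Δ = (-0.2260, -0.0288).
Then the next iterate is (x, y)₁ = (-1.2260, -1.5288).

(-1.2260, -1.5288)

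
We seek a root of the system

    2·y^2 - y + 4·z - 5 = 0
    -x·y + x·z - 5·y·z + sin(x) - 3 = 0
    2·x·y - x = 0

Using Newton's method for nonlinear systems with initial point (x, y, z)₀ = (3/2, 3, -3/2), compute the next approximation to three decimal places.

At (3/2, 3, -3/2): F = (4.000, 13.74749, 7.500).
Jacobian J = [[0, 4·y - 1, 4], [-y + z + cos(x), -x - 5·z, x - 5·y], [2·y - 1, 2·x, 0]].
At the point, J = [[0.000, 11.000, 4.000], [-4.42926, 6.000, -13.500], [5.000, 3.000, 0.000]] (det J = -915.65115).
Solving J·Δ = −F gives Δ = (-1.056, -0.740, 1.036).
Then the next iterate is (x, y, z)₁ = (0.444, 2.260, -0.464).

(0.444, 2.260, -0.464)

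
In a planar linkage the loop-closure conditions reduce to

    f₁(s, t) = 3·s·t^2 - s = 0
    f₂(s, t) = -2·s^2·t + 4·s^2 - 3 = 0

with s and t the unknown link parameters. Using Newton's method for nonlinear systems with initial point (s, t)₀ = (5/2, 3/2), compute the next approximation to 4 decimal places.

(1.1288, 1.2115)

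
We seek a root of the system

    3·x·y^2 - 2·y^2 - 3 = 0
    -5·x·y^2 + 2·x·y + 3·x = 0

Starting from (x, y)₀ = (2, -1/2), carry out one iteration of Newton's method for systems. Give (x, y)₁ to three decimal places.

At (2, -1/2): F = (-2.000, 1.500).
Jacobian J = [[3·y^2, 6·x·y - 4·y], [-5·y^2 + 2·y + 3, -10·x·y + 2·x]].
At the point, J = [[0.750, -4.000], [0.750, 14.000]] (det J = 13.500).
Solving J·Δ = −F gives Δ = (1.630, -0.194).
Then the next iterate is (x, y)₁ = (3.630, -0.694).

(3.630, -0.694)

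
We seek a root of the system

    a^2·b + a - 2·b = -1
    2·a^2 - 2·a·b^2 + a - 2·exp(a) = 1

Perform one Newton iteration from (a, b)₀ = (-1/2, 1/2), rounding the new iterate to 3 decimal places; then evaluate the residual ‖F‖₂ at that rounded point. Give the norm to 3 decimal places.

At (-1/2, 1/2): F = (-0.375, -1.96306).
Jacobian J = [[2·a·b + 1, a^2 - 2], [4·a - 2·b^2 - 2·exp(a) + 1, -4·a·b]].
At the point, J = [[0.500, -1.750], [-2.71306, 1.000]] (det J = -4.24786).
Solving J·Δ = −F gives Δ = (-0.897, -0.471).
Then the next iterate is (a, b)₁ = (-1.397, 0.029).
Re-evaluating at (-1.397, 0.029): F = (-0.39840, 1.01389), so ‖F‖₂ = 1.089.

1.089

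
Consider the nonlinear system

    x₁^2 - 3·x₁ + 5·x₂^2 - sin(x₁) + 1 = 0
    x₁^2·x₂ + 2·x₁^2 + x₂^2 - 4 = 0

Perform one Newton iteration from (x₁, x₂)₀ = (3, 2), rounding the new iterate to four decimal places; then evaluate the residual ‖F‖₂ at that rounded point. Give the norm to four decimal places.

At (3, 2): F = (20.858880, 36.0000).
Jacobian J = [[2·x₁ - cos(x₁) - 3, 10·x₂], [2·x₁·x₂ + 4·x₁, x₁^2 + 2·x₂]].
At the point, J = [[3.989992, 20.0000], [24.0000, 13.0000]] (det J = -428.130098).
Solving J·Δ = −F gives Δ = (-1.0484, -0.8338).
Then the next iterate is (x₁, x₂)₁ = (1.9516, 1.1662).
Re-evaluating at (1.9516, 1.1662): F = (4.825689, 9.419263), so ‖F‖₂ = 10.5835.

10.5835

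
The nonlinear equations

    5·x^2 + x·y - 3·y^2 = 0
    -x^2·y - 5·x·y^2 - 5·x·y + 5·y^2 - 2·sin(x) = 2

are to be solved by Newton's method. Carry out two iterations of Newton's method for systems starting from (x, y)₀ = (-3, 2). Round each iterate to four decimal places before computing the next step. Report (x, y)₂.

At (-3, 2): F = (27.0000, 90.282240).
Jacobian J = [[10·x + y, x - 6·y], [-2·x·y - 5·y^2 - 5·y - 2·cos(x), -x^2 - 10·x·y - 5·x + 10·y]].
At the point, J = [[-28.0000, -15.0000], [-16.020015, 86.0000]] (det J = -2648.300225).
Solving J·Δ = −F gives Δ = (1.3881, -0.7912).
Then the next iterate is (x, y)₁ = (-1.6119, 1.2088).
Round to (-1.6119, 1.2088) and repeat: F = (6.659051, 25.682412), J = [[-14.9102, -8.8647], [-9.370874, 37.033926]].
Δ = (0.7466, -0.5046), so (x, y)₂ = (-0.8653, 0.7042).

(-0.8653, 0.7042)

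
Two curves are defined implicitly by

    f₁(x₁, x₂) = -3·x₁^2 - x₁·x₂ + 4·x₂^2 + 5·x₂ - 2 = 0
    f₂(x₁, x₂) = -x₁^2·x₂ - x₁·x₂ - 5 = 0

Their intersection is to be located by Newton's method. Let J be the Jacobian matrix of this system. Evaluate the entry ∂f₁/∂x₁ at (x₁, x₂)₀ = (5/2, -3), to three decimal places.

-12.000

∂f₁/∂x₁ = -6·x₁ - x₂.
At (5/2, -3) this is -12.000.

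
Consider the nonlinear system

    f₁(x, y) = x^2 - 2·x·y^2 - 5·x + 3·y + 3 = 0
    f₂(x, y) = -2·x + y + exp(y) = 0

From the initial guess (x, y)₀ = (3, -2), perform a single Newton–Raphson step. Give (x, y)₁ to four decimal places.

(-0.7974, -1.7623)

At (3, -2): F = (-33.0000, -7.864665).
Jacobian J = [[2·x - 2·y^2 - 5, -4·x·y + 3], [-2, exp(y) + 1]].
At the point, J = [[-7.0000, 27.0000], [-2.0000, 1.135335]] (det J = 46.052653).
Solving J·Δ = −F gives Δ = (-3.7974, 0.2377).
Then the next iterate is (x, y)₁ = (-0.7974, -1.7623).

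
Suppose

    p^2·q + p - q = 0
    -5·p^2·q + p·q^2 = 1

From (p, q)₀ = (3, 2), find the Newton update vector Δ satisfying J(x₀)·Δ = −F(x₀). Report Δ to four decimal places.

At (3, 2): F = (19.0000, -79.0000).
Jacobian J = [[2·p·q + 1, p^2 - 1], [-10·p·q + q^2, -5·p^2 + 2·p·q]].
At the point, J = [[13.0000, 8.0000], [-56.0000, -33.0000]] (det J = 19.0000).
Solving J·Δ = −F gives Δ = (-0.2632, -1.9474).

(-0.2632, -1.9474)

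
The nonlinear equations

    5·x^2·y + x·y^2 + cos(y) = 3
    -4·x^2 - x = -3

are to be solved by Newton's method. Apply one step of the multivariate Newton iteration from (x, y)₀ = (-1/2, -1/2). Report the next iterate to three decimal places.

At (-1/2, -1/2): F = (-2.87242, 2.500).
Jacobian J = [[10·x·y + y^2, 5·x^2 + 2·x·y - sin(y)], [-8·x - 1, 0]].
At the point, J = [[2.750, 2.22943], [3.000, 0.000]] (det J = -6.68828).
Solving J·Δ = −F gives Δ = (-0.833, 2.316).
Then the next iterate is (x, y)₁ = (-1.333, 1.816).

(-1.333, 1.816)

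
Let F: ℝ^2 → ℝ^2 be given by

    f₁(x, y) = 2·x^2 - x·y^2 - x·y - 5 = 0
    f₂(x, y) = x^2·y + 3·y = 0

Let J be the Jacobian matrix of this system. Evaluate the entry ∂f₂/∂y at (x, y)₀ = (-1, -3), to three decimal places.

∂f₂/∂y = x^2 + 3.
At (-1, -3) this is 4.000.

4.000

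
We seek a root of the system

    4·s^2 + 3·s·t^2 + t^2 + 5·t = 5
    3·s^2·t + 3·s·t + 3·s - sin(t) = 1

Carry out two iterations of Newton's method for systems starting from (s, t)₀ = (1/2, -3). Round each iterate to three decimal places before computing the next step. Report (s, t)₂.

(-0.153, -4.270)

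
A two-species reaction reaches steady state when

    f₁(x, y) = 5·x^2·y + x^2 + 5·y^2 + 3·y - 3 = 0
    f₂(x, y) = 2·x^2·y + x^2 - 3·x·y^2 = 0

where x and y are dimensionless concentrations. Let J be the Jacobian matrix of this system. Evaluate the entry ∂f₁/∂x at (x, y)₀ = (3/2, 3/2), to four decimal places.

∂f₁/∂x = 10·x·y + 2·x.
At (3/2, 3/2) this is 25.5000.

25.5000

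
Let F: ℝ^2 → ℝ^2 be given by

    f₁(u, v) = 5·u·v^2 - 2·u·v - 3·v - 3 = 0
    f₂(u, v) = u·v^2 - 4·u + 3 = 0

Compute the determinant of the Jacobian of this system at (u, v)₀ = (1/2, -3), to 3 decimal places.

J = [[5·v^2 - 2·v, 10·u·v - 2·u - 3], [v^2 - 4, 2·u·v]].
At the point, J = [[51.000, -19.000], [5.000, -3.000]].
det J = -58.000.

-58.000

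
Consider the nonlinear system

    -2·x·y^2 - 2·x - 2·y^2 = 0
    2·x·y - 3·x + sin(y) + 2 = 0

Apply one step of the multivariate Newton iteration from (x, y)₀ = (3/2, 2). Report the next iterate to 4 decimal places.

(6.4254, -1.6127)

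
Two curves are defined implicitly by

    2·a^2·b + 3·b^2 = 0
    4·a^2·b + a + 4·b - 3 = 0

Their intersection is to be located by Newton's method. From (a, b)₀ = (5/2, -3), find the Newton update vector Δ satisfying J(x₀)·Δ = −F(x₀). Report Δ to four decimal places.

At (5/2, -3): F = (-10.5000, -87.5000).
Jacobian J = [[4·a·b, 2·a^2 + 6·b], [8·a·b + 1, 4·a^2 + 4]].
At the point, J = [[-30.0000, -5.5000], [-59.0000, 29.0000]] (det J = -1194.5000).
Solving J·Δ = −F gives Δ = (-0.6578, 1.6789).

(-0.6578, 1.6789)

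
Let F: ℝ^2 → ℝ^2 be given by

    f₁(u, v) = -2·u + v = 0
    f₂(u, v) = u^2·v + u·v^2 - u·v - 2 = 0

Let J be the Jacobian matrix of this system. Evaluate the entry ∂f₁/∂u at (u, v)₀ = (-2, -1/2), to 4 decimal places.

-2.0000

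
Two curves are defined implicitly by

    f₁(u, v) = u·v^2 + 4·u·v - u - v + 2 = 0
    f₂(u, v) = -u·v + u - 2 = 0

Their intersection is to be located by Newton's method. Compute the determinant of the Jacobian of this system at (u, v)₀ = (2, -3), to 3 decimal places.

28.000

J = [[v^2 + 4·v - 1, 2·u·v + 4·u - 1], [-v + 1, -u]].
At the point, J = [[-4.000, -5.000], [4.000, -2.000]].
det J = 28.000.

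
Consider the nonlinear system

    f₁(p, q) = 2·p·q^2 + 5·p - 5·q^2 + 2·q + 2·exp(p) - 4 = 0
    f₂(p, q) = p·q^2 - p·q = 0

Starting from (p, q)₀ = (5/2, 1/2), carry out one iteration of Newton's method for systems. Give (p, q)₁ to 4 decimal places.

(0.0000, 20.8987)

At (5/2, 1/2): F = (33.864988, -0.6250).
Jacobian J = [[2·q^2 + 2·exp(p) + 5, 4·p·q - 10·q + 2], [q^2 - q, 2·p·q - p]].
At the point, J = [[29.864988, 2.0000], [-0.2500, 0.0000]] (det J = 0.5000).
Solving J·Δ = −F gives Δ = (-2.5000, 20.3987).
Then the next iterate is (p, q)₁ = (0.0000, 20.8987).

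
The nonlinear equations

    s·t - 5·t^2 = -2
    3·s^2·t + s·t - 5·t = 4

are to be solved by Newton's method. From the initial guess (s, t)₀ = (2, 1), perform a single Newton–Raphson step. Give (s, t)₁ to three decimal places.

(1.726, 0.841)

At (2, 1): F = (-1.000, 5.000).
Jacobian J = [[t, s - 10·t], [6·s·t + t, 3·s^2 + s - 5]].
At the point, J = [[1.000, -8.000], [13.000, 9.000]] (det J = 113.000).
Solving J·Δ = −F gives Δ = (-0.274, -0.159).
Then the next iterate is (s, t)₁ = (1.726, 0.841).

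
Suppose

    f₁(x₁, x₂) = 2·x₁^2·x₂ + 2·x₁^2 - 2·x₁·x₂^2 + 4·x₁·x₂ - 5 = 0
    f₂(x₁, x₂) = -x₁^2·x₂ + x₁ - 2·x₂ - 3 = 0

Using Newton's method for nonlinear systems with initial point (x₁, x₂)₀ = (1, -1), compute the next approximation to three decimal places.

At (1, -1): F = (-11.000, 1.000).
Jacobian J = [[4·x₁·x₂ + 4·x₁ - 2·x₂^2 + 4·x₂, 2·x₁^2 - 4·x₁·x₂ + 4·x₁], [-2·x₁·x₂ + 1, -x₁^2 - 2]].
At the point, J = [[-6.000, 10.000], [3.000, -3.000]] (det J = -12.000).
Solving J·Δ = −F gives Δ = (1.917, 2.250).
Then the next iterate is (x₁, x₂)₁ = (2.917, 1.250).

(2.917, 1.250)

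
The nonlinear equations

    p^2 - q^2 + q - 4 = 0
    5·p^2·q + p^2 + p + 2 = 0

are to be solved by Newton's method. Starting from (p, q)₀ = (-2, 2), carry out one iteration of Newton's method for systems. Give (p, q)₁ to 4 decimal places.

(-1.5598, 0.7464)

At (-2, 2): F = (-2.0000, 44.0000).
Jacobian J = [[2·p, -2·q + 1], [10·p·q + 2·p + 1, 5·p^2]].
At the point, J = [[-4.0000, -3.0000], [-43.0000, 20.0000]] (det J = -209.0000).
Solving J·Δ = −F gives Δ = (0.4402, -1.2536).
Then the next iterate is (p, q)₁ = (-1.5598, 0.7464).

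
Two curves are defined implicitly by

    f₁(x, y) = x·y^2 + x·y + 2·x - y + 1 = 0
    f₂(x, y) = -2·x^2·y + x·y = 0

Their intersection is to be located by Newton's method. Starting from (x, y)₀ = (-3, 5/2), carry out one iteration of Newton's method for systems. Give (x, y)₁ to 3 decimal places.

(-2.263, 1.141)

At (-3, 5/2): F = (-33.750, -52.500).
Jacobian J = [[y^2 + y + 2, 2·x·y + x - 1], [-4·x·y + y, -2·x^2 + x]].
At the point, J = [[10.750, -19.000], [32.500, -21.000]] (det J = 391.750).
Solving J·Δ = −F gives Δ = (0.737, -1.359).
Then the next iterate is (x, y)₁ = (-2.263, 1.141).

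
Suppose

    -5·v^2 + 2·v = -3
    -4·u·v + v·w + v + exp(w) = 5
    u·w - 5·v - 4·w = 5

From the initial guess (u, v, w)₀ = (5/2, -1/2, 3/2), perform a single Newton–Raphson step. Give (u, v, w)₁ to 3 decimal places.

(3.696, -0.607, -0.114)

At (5/2, -1/2, 3/2): F = (0.750, 3.23169, -4.750).
Jacobian J = [[0, -10·v + 2, 0], [-4·v, -4·u + w + 1, v + exp(w)], [w, -5, u - 4]].
At the point, J = [[0.000, 7.000, 0.000], [2.000, -7.500, 3.98169], [1.500, -5.000, -1.500]] (det J = 62.80774).
Solving J·Δ = −F gives Δ = (1.196, -0.107, -1.614).
Then the next iterate is (u, v, w)₁ = (3.696, -0.607, -0.114).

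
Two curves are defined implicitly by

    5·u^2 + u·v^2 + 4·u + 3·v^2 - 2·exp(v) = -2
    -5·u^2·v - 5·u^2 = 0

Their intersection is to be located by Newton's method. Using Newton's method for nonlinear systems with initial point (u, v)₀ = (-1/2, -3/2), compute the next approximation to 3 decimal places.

At (-1/2, -3/2): F = (6.42874, 0.625).
Jacobian J = [[10·u + v^2 + 4, 2·u·v + 6·v - 2·exp(v)], [-10·u·v - 10·u, -5·u^2]].
At the point, J = [[1.250, -7.94626], [-2.500, -1.250]] (det J = -21.42815).
Solving J·Δ = −F gives Δ = (-0.143, 0.786).
Then the next iterate is (u, v)₁ = (-0.643, -0.714).

(-0.643, -0.714)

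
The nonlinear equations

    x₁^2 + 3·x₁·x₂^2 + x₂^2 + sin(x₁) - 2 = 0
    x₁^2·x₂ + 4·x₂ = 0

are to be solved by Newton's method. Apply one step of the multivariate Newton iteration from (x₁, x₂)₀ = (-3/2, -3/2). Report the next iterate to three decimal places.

(0.406, -1.372)

At (-3/2, -3/2): F = (-8.62249, -9.375).
Jacobian J = [[2·x₁ + 3·x₂^2 + cos(x₁), 6·x₁·x₂ + 2·x₂], [2·x₁·x₂, x₁^2 + 4]].
At the point, J = [[3.82074, 10.500], [4.500, 6.250]] (det J = -23.37039).
Solving J·Δ = −F gives Δ = (1.906, 0.128).
Then the next iterate is (x₁, x₂)₁ = (0.406, -1.372).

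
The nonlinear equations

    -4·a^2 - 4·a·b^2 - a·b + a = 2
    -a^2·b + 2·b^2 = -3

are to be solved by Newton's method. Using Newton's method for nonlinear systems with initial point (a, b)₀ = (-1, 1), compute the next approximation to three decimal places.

(-8.000, 4.333)

At (-1, 1): F = (-2.000, 4.000).
Jacobian J = [[-8·a - 4·b^2 - b + 1, -8·a·b - a], [-2·a·b, -a^2 + 4·b]].
At the point, J = [[4.000, 9.000], [2.000, 3.000]] (det J = -6.000).
Solving J·Δ = −F gives Δ = (-7.000, 3.333).
Then the next iterate is (a, b)₁ = (-8.000, 4.333).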